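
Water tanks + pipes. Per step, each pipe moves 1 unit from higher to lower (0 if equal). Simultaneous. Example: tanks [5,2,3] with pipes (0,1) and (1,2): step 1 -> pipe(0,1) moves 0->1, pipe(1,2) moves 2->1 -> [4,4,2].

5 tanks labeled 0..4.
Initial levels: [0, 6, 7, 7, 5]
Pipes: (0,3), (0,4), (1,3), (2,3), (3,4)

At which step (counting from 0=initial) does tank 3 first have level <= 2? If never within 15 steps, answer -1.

Step 1: flows [3->0,4->0,3->1,2=3,3->4] -> levels [2 7 7 4 5]
Step 2: flows [3->0,4->0,1->3,2->3,4->3] -> levels [4 6 6 6 3]
Step 3: flows [3->0,0->4,1=3,2=3,3->4] -> levels [4 6 6 4 5]
Step 4: flows [0=3,4->0,1->3,2->3,4->3] -> levels [5 5 5 7 3]
Step 5: flows [3->0,0->4,3->1,3->2,3->4] -> levels [5 6 6 3 5]
Step 6: flows [0->3,0=4,1->3,2->3,4->3] -> levels [4 5 5 7 4]
Step 7: flows [3->0,0=4,3->1,3->2,3->4] -> levels [5 6 6 3 5]
  -> period-2 cycle (repeats step 5); tank 3 never drops to <=2
Tank 3 never reaches <=2 within 15 steps

Answer: -1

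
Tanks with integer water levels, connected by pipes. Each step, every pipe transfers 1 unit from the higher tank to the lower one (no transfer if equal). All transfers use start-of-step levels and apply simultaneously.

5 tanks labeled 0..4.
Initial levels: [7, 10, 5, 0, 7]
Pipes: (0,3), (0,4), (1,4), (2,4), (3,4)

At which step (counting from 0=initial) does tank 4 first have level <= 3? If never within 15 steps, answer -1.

Step 1: flows [0->3,0=4,1->4,4->2,4->3] -> levels [6 9 6 2 6]
Step 2: flows [0->3,0=4,1->4,2=4,4->3] -> levels [5 8 6 4 6]
Step 3: flows [0->3,4->0,1->4,2=4,4->3] -> levels [5 7 6 6 5]
Step 4: flows [3->0,0=4,1->4,2->4,3->4] -> levels [6 6 5 4 8]
Step 5: flows [0->3,4->0,4->1,4->2,4->3] -> levels [6 7 6 6 4]
Step 6: flows [0=3,0->4,1->4,2->4,3->4] -> levels [5 6 5 5 8]
Step 7: flows [0=3,4->0,4->1,4->2,4->3] -> levels [6 7 6 6 4]
  -> period-2 cycle (repeats step 5); tank 4 never drops to <=3
Tank 4 never reaches <=3 within 15 steps

Answer: -1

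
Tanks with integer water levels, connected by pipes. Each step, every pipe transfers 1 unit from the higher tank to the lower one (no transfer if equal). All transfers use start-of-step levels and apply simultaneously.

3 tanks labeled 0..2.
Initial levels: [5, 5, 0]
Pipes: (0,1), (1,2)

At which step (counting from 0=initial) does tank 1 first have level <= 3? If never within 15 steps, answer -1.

Step 1: flows [0=1,1->2] -> levels [5 4 1]
Step 2: flows [0->1,1->2] -> levels [4 4 2]
Step 3: flows [0=1,1->2] -> levels [4 3 3]
Tank 1 first reaches <=3 at step 3

Answer: 3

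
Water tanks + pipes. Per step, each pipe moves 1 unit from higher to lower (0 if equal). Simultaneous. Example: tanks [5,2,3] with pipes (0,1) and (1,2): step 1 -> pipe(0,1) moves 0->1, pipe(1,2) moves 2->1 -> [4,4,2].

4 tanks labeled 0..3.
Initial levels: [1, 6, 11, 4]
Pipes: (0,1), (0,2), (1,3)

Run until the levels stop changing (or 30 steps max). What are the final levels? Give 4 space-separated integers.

Answer: 7 4 5 6

Derivation:
Step 1: flows [1->0,2->0,1->3] -> levels [3 4 10 5]
Step 2: flows [1->0,2->0,3->1] -> levels [5 4 9 4]
Step 3: flows [0->1,2->0,1=3] -> levels [5 5 8 4]
Step 4: flows [0=1,2->0,1->3] -> levels [6 4 7 5]
Step 5: flows [0->1,2->0,3->1] -> levels [6 6 6 4]
Step 6: flows [0=1,0=2,1->3] -> levels [6 5 6 5]
Step 7: flows [0->1,0=2,1=3] -> levels [5 6 6 5]
Step 8: flows [1->0,2->0,1->3] -> levels [7 4 5 6]
Step 9: flows [0->1,0->2,3->1] -> levels [5 6 6 5]
  -> period-2 cycle: step 9 state = step 7 state; never stabilizes
  -> state at step 30: (30-7) mod 2 = 1, same as step 8 -> [7 4 5 6]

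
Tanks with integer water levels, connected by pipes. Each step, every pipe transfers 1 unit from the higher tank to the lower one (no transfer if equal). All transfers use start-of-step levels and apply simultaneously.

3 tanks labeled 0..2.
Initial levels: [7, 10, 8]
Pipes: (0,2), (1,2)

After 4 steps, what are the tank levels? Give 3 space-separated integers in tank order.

Answer: 8 8 9

Derivation:
Step 1: flows [2->0,1->2] -> levels [8 9 8]
Step 2: flows [0=2,1->2] -> levels [8 8 9]
Step 3: flows [2->0,2->1] -> levels [9 9 7]
Step 4: flows [0->2,1->2] -> levels [8 8 9]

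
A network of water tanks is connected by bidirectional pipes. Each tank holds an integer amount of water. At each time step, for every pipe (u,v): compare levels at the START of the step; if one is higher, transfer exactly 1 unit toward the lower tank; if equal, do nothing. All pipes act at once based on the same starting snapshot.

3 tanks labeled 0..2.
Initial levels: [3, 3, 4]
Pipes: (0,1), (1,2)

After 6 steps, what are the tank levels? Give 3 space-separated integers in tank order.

Answer: 4 2 4

Derivation:
Step 1: flows [0=1,2->1] -> levels [3 4 3]
Step 2: flows [1->0,1->2] -> levels [4 2 4]
Step 3: flows [0->1,2->1] -> levels [3 4 3]
  -> period-2 cycle: step 3 state = step 1 state
  -> state at step 6: (6-1) mod 2 = 1, same as step 2 -> [4 2 4]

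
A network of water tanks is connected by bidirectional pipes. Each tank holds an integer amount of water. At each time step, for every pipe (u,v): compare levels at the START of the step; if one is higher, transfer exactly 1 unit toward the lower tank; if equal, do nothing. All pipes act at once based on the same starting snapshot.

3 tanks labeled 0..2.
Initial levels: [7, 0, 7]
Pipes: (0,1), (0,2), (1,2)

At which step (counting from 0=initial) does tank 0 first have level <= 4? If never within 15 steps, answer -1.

Answer: 3

Derivation:
Step 1: flows [0->1,0=2,2->1] -> levels [6 2 6]
Step 2: flows [0->1,0=2,2->1] -> levels [5 4 5]
Step 3: flows [0->1,0=2,2->1] -> levels [4 6 4]
Tank 0 first reaches <=4 at step 3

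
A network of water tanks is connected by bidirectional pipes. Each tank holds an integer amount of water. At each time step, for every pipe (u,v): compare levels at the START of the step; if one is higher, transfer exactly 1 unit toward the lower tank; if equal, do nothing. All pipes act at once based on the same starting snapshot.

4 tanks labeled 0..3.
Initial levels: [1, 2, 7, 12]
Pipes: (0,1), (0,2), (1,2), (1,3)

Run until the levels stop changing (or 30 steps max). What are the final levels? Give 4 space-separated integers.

Step 1: flows [1->0,2->0,2->1,3->1] -> levels [3 3 5 11]
Step 2: flows [0=1,2->0,2->1,3->1] -> levels [4 5 3 10]
Step 3: flows [1->0,0->2,1->2,3->1] -> levels [4 4 5 9]
Step 4: flows [0=1,2->0,2->1,3->1] -> levels [5 6 3 8]
Step 5: flows [1->0,0->2,1->2,3->1] -> levels [5 5 5 7]
Step 6: flows [0=1,0=2,1=2,3->1] -> levels [5 6 5 6]
Step 7: flows [1->0,0=2,1->2,1=3] -> levels [6 4 6 6]
Step 8: flows [0->1,0=2,2->1,3->1] -> levels [5 7 5 5]
Step 9: flows [1->0,0=2,1->2,1->3] -> levels [6 4 6 6]
  -> period-2 cycle: step 9 state = step 7 state; never stabilizes
  -> state at step 30: (30-7) mod 2 = 1, same as step 8 -> [5 7 5 5]

Answer: 5 7 5 5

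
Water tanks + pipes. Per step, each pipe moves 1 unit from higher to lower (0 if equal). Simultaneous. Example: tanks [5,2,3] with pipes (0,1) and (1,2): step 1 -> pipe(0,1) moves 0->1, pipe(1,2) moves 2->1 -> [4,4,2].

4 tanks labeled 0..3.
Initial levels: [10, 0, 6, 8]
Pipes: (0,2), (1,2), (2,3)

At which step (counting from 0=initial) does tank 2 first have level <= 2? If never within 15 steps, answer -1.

Answer: -1

Derivation:
Step 1: flows [0->2,2->1,3->2] -> levels [9 1 7 7]
Step 2: flows [0->2,2->1,2=3] -> levels [8 2 7 7]
Step 3: flows [0->2,2->1,2=3] -> levels [7 3 7 7]
Step 4: flows [0=2,2->1,2=3] -> levels [7 4 6 7]
Step 5: flows [0->2,2->1,3->2] -> levels [6 5 7 6]
Step 6: flows [2->0,2->1,2->3] -> levels [7 6 4 7]
Step 7: flows [0->2,1->2,3->2] -> levels [6 5 7 6]
  -> period-2 cycle (repeats step 5); tank 2 never drops to <=2
Tank 2 never reaches <=2 within 15 steps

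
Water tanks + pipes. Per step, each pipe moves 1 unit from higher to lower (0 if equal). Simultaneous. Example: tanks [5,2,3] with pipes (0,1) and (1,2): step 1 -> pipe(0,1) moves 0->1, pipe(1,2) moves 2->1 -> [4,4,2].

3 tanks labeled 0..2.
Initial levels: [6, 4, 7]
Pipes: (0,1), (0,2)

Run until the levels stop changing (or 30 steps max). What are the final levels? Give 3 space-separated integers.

Step 1: flows [0->1,2->0] -> levels [6 5 6]
Step 2: flows [0->1,0=2] -> levels [5 6 6]
Step 3: flows [1->0,2->0] -> levels [7 5 5]
Step 4: flows [0->1,0->2] -> levels [5 6 6]
  -> period-2 cycle: step 4 state = step 2 state; never stabilizes
  -> state at step 30: (30-2) mod 2 = 0, same as step 2 -> [5 6 6]

Answer: 5 6 6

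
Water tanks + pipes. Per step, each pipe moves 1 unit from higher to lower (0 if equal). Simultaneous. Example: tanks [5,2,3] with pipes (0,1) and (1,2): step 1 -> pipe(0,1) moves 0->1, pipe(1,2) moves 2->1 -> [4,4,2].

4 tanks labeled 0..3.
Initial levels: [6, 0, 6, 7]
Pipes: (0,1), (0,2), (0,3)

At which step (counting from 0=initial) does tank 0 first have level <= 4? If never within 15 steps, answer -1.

Answer: 4

Derivation:
Step 1: flows [0->1,0=2,3->0] -> levels [6 1 6 6]
Step 2: flows [0->1,0=2,0=3] -> levels [5 2 6 6]
Step 3: flows [0->1,2->0,3->0] -> levels [6 3 5 5]
Step 4: flows [0->1,0->2,0->3] -> levels [3 4 6 6]
Tank 0 first reaches <=4 at step 4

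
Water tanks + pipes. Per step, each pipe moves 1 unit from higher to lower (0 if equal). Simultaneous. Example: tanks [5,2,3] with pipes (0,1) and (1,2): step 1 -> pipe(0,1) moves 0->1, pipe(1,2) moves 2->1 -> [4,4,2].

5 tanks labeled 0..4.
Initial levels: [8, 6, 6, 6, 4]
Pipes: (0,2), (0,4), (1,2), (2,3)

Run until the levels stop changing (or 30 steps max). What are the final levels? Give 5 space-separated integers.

Step 1: flows [0->2,0->4,1=2,2=3] -> levels [6 6 7 6 5]
Step 2: flows [2->0,0->4,2->1,2->3] -> levels [6 7 4 7 6]
Step 3: flows [0->2,0=4,1->2,3->2] -> levels [5 6 7 6 6]
Step 4: flows [2->0,4->0,2->1,2->3] -> levels [7 7 4 7 5]
Step 5: flows [0->2,0->4,1->2,3->2] -> levels [5 6 7 6 6]
  -> period-2 cycle: step 5 state = step 3 state; never stabilizes
  -> state at step 30: (30-3) mod 2 = 1, same as step 4 -> [7 7 4 7 5]

Answer: 7 7 4 7 5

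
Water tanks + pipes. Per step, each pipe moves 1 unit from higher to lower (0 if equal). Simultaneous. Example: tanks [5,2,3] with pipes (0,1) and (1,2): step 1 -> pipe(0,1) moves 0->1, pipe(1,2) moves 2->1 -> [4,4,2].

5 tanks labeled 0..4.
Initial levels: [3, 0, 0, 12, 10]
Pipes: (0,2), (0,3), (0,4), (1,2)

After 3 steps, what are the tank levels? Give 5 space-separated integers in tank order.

Answer: 6 1 2 9 7

Derivation:
Step 1: flows [0->2,3->0,4->0,1=2] -> levels [4 0 1 11 9]
Step 2: flows [0->2,3->0,4->0,2->1] -> levels [5 1 1 10 8]
Step 3: flows [0->2,3->0,4->0,1=2] -> levels [6 1 2 9 7]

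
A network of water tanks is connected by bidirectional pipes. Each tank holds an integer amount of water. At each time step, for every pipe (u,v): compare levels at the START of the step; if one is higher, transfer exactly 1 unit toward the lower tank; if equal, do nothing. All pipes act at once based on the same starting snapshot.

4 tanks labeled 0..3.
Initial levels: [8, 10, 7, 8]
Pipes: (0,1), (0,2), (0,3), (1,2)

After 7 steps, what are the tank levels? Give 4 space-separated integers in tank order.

Step 1: flows [1->0,0->2,0=3,1->2] -> levels [8 8 9 8]
Step 2: flows [0=1,2->0,0=3,2->1] -> levels [9 9 7 8]
Step 3: flows [0=1,0->2,0->3,1->2] -> levels [7 8 9 9]
Step 4: flows [1->0,2->0,3->0,2->1] -> levels [10 8 7 8]
Step 5: flows [0->1,0->2,0->3,1->2] -> levels [7 8 9 9]
  -> period-2 cycle: step 5 state = step 3 state
  -> state at step 7: (7-3) mod 2 = 0, same as step 3 -> [7 8 9 9]

Answer: 7 8 9 9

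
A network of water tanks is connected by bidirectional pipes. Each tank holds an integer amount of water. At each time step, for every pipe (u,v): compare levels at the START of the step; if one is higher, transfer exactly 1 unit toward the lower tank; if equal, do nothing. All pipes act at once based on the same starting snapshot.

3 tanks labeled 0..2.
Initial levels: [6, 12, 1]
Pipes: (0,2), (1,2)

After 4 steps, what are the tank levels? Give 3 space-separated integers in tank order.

Step 1: flows [0->2,1->2] -> levels [5 11 3]
Step 2: flows [0->2,1->2] -> levels [4 10 5]
Step 3: flows [2->0,1->2] -> levels [5 9 5]
Step 4: flows [0=2,1->2] -> levels [5 8 6]

Answer: 5 8 6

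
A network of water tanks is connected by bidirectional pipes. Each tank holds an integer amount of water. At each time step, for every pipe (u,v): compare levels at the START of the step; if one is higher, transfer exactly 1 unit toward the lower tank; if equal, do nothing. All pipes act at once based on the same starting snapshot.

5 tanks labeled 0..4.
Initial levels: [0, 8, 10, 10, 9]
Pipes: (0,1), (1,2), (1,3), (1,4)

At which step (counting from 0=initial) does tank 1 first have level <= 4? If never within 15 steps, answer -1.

Step 1: flows [1->0,2->1,3->1,4->1] -> levels [1 10 9 9 8]
Step 2: flows [1->0,1->2,1->3,1->4] -> levels [2 6 10 10 9]
Step 3: flows [1->0,2->1,3->1,4->1] -> levels [3 8 9 9 8]
Step 4: flows [1->0,2->1,3->1,1=4] -> levels [4 9 8 8 8]
Step 5: flows [1->0,1->2,1->3,1->4] -> levels [5 5 9 9 9]
Step 6: flows [0=1,2->1,3->1,4->1] -> levels [5 8 8 8 8]
Step 7: flows [1->0,1=2,1=3,1=4] -> levels [6 7 8 8 8]
Step 8: flows [1->0,2->1,3->1,4->1] -> levels [7 9 7 7 7]
Step 9: flows [1->0,1->2,1->3,1->4] -> levels [8 5 8 8 8]
Step 10: flows [0->1,2->1,3->1,4->1] -> levels [7 9 7 7 7]
  -> period-2 cycle (repeats step 8); tank 1 never drops to <=4
Tank 1 never reaches <=4 within 15 steps

Answer: -1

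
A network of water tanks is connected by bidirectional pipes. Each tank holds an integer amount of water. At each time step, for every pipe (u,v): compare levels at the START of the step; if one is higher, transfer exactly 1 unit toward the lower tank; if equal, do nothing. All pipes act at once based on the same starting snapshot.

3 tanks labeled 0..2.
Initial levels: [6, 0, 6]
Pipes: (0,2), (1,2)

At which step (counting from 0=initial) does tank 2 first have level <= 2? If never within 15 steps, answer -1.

Step 1: flows [0=2,2->1] -> levels [6 1 5]
Step 2: flows [0->2,2->1] -> levels [5 2 5]
Step 3: flows [0=2,2->1] -> levels [5 3 4]
Step 4: flows [0->2,2->1] -> levels [4 4 4]
Step 5: flows [0=2,1=2] -> levels [4 4 4]
  -> stable; tank 2 stays at 4 > 2
Tank 2 never reaches <=2 within 15 steps

Answer: -1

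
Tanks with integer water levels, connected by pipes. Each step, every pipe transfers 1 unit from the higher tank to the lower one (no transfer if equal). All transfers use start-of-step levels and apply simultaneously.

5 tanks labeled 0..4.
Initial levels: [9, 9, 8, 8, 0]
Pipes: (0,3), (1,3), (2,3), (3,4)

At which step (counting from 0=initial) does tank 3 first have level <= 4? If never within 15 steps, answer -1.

Answer: 7

Derivation:
Step 1: flows [0->3,1->3,2=3,3->4] -> levels [8 8 8 9 1]
Step 2: flows [3->0,3->1,3->2,3->4] -> levels [9 9 9 5 2]
Step 3: flows [0->3,1->3,2->3,3->4] -> levels [8 8 8 7 3]
Step 4: flows [0->3,1->3,2->3,3->4] -> levels [7 7 7 9 4]
Step 5: flows [3->0,3->1,3->2,3->4] -> levels [8 8 8 5 5]
Step 6: flows [0->3,1->3,2->3,3=4] -> levels [7 7 7 8 5]
Step 7: flows [3->0,3->1,3->2,3->4] -> levels [8 8 8 4 6]
Tank 3 first reaches <=4 at step 7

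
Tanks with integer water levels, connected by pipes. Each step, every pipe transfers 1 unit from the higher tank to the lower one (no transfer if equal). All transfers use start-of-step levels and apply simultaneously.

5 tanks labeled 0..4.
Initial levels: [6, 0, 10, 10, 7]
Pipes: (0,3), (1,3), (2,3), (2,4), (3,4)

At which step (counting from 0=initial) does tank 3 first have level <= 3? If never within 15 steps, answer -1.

Step 1: flows [3->0,3->1,2=3,2->4,3->4] -> levels [7 1 9 7 9]
Step 2: flows [0=3,3->1,2->3,2=4,4->3] -> levels [7 2 8 8 8]
Step 3: flows [3->0,3->1,2=3,2=4,3=4] -> levels [8 3 8 6 8]
Step 4: flows [0->3,3->1,2->3,2=4,4->3] -> levels [7 4 7 8 7]
Step 5: flows [3->0,3->1,3->2,2=4,3->4] -> levels [8 5 8 4 8]
Step 6: flows [0->3,1->3,2->3,2=4,4->3] -> levels [7 4 7 8 7]
  -> period-2 cycle (repeats step 4); tank 3 never drops to <=3
Tank 3 never reaches <=3 within 15 steps

Answer: -1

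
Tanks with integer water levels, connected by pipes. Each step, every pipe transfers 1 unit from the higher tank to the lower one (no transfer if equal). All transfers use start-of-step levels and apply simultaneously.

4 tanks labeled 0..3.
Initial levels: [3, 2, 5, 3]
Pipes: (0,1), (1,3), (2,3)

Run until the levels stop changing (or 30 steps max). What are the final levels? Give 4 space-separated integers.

Answer: 3 2 3 5

Derivation:
Step 1: flows [0->1,3->1,2->3] -> levels [2 4 4 3]
Step 2: flows [1->0,1->3,2->3] -> levels [3 2 3 5]
Step 3: flows [0->1,3->1,3->2] -> levels [2 4 4 3]
  -> period-2 cycle: step 3 state = step 1 state; never stabilizes
  -> state at step 30: (30-1) mod 2 = 1, same as step 2 -> [3 2 3 5]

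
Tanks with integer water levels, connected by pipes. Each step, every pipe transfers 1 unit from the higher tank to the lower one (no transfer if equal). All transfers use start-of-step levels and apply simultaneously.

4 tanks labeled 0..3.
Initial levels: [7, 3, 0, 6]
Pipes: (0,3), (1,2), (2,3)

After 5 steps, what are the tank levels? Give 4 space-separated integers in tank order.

Step 1: flows [0->3,1->2,3->2] -> levels [6 2 2 6]
Step 2: flows [0=3,1=2,3->2] -> levels [6 2 3 5]
Step 3: flows [0->3,2->1,3->2] -> levels [5 3 3 5]
Step 4: flows [0=3,1=2,3->2] -> levels [5 3 4 4]
Step 5: flows [0->3,2->1,2=3] -> levels [4 4 3 5]

Answer: 4 4 3 5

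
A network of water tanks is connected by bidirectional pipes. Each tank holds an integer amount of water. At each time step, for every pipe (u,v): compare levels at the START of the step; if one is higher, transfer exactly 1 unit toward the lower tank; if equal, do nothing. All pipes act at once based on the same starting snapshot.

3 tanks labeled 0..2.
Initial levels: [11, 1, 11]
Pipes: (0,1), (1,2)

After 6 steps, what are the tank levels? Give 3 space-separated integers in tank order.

Step 1: flows [0->1,2->1] -> levels [10 3 10]
Step 2: flows [0->1,2->1] -> levels [9 5 9]
Step 3: flows [0->1,2->1] -> levels [8 7 8]
Step 4: flows [0->1,2->1] -> levels [7 9 7]
Step 5: flows [1->0,1->2] -> levels [8 7 8]
  -> period-2 cycle: step 5 state = step 3 state
  -> state at step 6: (6-3) mod 2 = 1, same as step 4 -> [7 9 7]

Answer: 7 9 7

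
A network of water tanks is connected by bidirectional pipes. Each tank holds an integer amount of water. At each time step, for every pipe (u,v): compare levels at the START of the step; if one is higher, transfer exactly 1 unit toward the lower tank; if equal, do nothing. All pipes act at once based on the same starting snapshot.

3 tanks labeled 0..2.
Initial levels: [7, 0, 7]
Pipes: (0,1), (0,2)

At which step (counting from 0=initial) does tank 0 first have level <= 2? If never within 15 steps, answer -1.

Step 1: flows [0->1,0=2] -> levels [6 1 7]
Step 2: flows [0->1,2->0] -> levels [6 2 6]
Step 3: flows [0->1,0=2] -> levels [5 3 6]
Step 4: flows [0->1,2->0] -> levels [5 4 5]
Step 5: flows [0->1,0=2] -> levels [4 5 5]
Step 6: flows [1->0,2->0] -> levels [6 4 4]
Step 7: flows [0->1,0->2] -> levels [4 5 5]
  -> period-2 cycle (repeats step 5); tank 0 never drops to <=2
Tank 0 never reaches <=2 within 15 steps

Answer: -1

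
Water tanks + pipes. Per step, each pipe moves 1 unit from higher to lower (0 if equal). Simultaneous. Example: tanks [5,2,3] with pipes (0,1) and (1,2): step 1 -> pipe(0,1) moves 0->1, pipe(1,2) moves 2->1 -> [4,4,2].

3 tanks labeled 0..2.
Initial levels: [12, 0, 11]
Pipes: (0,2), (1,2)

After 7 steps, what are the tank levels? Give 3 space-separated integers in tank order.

Answer: 8 7 8

Derivation:
Step 1: flows [0->2,2->1] -> levels [11 1 11]
Step 2: flows [0=2,2->1] -> levels [11 2 10]
Step 3: flows [0->2,2->1] -> levels [10 3 10]
Step 4: flows [0=2,2->1] -> levels [10 4 9]
Step 5: flows [0->2,2->1] -> levels [9 5 9]
Step 6: flows [0=2,2->1] -> levels [9 6 8]
Step 7: flows [0->2,2->1] -> levels [8 7 8]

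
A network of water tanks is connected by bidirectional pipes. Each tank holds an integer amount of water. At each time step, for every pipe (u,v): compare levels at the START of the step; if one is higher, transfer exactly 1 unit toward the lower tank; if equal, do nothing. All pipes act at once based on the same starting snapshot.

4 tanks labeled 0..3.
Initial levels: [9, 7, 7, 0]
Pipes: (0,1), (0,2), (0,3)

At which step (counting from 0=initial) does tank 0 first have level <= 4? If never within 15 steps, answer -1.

Step 1: flows [0->1,0->2,0->3] -> levels [6 8 8 1]
Step 2: flows [1->0,2->0,0->3] -> levels [7 7 7 2]
Step 3: flows [0=1,0=2,0->3] -> levels [6 7 7 3]
Step 4: flows [1->0,2->0,0->3] -> levels [7 6 6 4]
Step 5: flows [0->1,0->2,0->3] -> levels [4 7 7 5]
Tank 0 first reaches <=4 at step 5

Answer: 5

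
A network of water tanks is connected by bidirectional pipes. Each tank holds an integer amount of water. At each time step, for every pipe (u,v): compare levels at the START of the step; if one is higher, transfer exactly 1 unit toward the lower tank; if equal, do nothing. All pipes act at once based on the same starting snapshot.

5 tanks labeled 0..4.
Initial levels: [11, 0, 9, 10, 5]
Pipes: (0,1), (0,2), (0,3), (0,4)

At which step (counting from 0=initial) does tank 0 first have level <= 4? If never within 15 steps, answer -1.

Answer: -1

Derivation:
Step 1: flows [0->1,0->2,0->3,0->4] -> levels [7 1 10 11 6]
Step 2: flows [0->1,2->0,3->0,0->4] -> levels [7 2 9 10 7]
Step 3: flows [0->1,2->0,3->0,0=4] -> levels [8 3 8 9 7]
Step 4: flows [0->1,0=2,3->0,0->4] -> levels [7 4 8 8 8]
Step 5: flows [0->1,2->0,3->0,4->0] -> levels [9 5 7 7 7]
Step 6: flows [0->1,0->2,0->3,0->4] -> levels [5 6 8 8 8]
Step 7: flows [1->0,2->0,3->0,4->0] -> levels [9 5 7 7 7]
  -> period-2 cycle (repeats step 5); tank 0 never drops to <=4
Tank 0 never reaches <=4 within 15 steps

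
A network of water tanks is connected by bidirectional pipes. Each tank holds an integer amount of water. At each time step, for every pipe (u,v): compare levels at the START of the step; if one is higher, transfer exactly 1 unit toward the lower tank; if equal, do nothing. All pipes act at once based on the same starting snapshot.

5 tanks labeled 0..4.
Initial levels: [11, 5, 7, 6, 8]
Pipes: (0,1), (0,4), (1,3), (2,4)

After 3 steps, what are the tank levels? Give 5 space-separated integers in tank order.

Step 1: flows [0->1,0->4,3->1,4->2] -> levels [9 7 8 5 8]
Step 2: flows [0->1,0->4,1->3,2=4] -> levels [7 7 8 6 9]
Step 3: flows [0=1,4->0,1->3,4->2] -> levels [8 6 9 7 7]

Answer: 8 6 9 7 7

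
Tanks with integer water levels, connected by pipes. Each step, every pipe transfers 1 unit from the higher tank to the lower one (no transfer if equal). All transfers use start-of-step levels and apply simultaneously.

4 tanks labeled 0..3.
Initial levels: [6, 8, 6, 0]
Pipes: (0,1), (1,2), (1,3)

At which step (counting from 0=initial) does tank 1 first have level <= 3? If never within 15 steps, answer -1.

Answer: 5

Derivation:
Step 1: flows [1->0,1->2,1->3] -> levels [7 5 7 1]
Step 2: flows [0->1,2->1,1->3] -> levels [6 6 6 2]
Step 3: flows [0=1,1=2,1->3] -> levels [6 5 6 3]
Step 4: flows [0->1,2->1,1->3] -> levels [5 6 5 4]
Step 5: flows [1->0,1->2,1->3] -> levels [6 3 6 5]
Tank 1 first reaches <=3 at step 5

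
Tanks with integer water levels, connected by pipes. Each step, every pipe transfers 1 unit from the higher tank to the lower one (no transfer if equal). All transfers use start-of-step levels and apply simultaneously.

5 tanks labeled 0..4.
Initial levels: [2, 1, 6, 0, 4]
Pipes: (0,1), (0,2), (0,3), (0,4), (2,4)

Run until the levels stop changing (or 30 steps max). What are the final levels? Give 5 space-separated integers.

Step 1: flows [0->1,2->0,0->3,4->0,2->4] -> levels [2 2 4 1 4]
Step 2: flows [0=1,2->0,0->3,4->0,2=4] -> levels [3 2 3 2 3]
Step 3: flows [0->1,0=2,0->3,0=4,2=4] -> levels [1 3 3 3 3]
Step 4: flows [1->0,2->0,3->0,4->0,2=4] -> levels [5 2 2 2 2]
Step 5: flows [0->1,0->2,0->3,0->4,2=4] -> levels [1 3 3 3 3]
  -> period-2 cycle: step 5 state = step 3 state; never stabilizes
  -> state at step 30: (30-3) mod 2 = 1, same as step 4 -> [5 2 2 2 2]

Answer: 5 2 2 2 2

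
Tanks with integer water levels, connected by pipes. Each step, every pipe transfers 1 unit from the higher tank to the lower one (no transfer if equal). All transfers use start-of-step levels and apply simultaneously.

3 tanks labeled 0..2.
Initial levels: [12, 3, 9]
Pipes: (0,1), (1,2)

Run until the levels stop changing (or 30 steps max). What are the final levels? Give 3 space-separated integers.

Answer: 8 8 8

Derivation:
Step 1: flows [0->1,2->1] -> levels [11 5 8]
Step 2: flows [0->1,2->1] -> levels [10 7 7]
Step 3: flows [0->1,1=2] -> levels [9 8 7]
Step 4: flows [0->1,1->2] -> levels [8 8 8]
Step 5: flows [0=1,1=2] -> levels [8 8 8]
  -> stable (no change)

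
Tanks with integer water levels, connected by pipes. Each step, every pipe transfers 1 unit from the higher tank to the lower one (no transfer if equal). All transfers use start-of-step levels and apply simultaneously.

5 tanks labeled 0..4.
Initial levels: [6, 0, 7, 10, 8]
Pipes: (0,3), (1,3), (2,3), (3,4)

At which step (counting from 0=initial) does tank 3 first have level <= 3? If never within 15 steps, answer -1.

Answer: -1

Derivation:
Step 1: flows [3->0,3->1,3->2,3->4] -> levels [7 1 8 6 9]
Step 2: flows [0->3,3->1,2->3,4->3] -> levels [6 2 7 8 8]
Step 3: flows [3->0,3->1,3->2,3=4] -> levels [7 3 8 5 8]
Step 4: flows [0->3,3->1,2->3,4->3] -> levels [6 4 7 7 7]
Step 5: flows [3->0,3->1,2=3,3=4] -> levels [7 5 7 5 7]
Step 6: flows [0->3,1=3,2->3,4->3] -> levels [6 5 6 8 6]
Step 7: flows [3->0,3->1,3->2,3->4] -> levels [7 6 7 4 7]
Step 8: flows [0->3,1->3,2->3,4->3] -> levels [6 5 6 8 6]
  -> period-2 cycle (repeats step 6); tank 3 never drops to <=3
Tank 3 never reaches <=3 within 15 steps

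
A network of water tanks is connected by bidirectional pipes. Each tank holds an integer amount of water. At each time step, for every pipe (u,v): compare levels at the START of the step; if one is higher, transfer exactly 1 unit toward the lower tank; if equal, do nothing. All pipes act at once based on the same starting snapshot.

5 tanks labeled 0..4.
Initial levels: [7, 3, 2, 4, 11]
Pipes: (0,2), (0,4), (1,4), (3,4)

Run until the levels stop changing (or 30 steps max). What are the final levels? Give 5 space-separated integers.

Step 1: flows [0->2,4->0,4->1,4->3] -> levels [7 4 3 5 8]
Step 2: flows [0->2,4->0,4->1,4->3] -> levels [7 5 4 6 5]
Step 3: flows [0->2,0->4,1=4,3->4] -> levels [5 5 5 5 7]
Step 4: flows [0=2,4->0,4->1,4->3] -> levels [6 6 5 6 4]
Step 5: flows [0->2,0->4,1->4,3->4] -> levels [4 5 6 5 7]
Step 6: flows [2->0,4->0,4->1,4->3] -> levels [6 6 5 6 4]
  -> period-2 cycle: step 6 state = step 4 state; never stabilizes
  -> state at step 30: (30-4) mod 2 = 0, same as step 4 -> [6 6 5 6 4]

Answer: 6 6 5 6 4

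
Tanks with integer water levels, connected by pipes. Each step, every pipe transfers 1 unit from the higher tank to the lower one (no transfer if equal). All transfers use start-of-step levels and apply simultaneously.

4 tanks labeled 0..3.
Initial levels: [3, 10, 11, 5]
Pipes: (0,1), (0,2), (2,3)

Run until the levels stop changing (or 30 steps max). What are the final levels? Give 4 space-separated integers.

Step 1: flows [1->0,2->0,2->3] -> levels [5 9 9 6]
Step 2: flows [1->0,2->0,2->3] -> levels [7 8 7 7]
Step 3: flows [1->0,0=2,2=3] -> levels [8 7 7 7]
Step 4: flows [0->1,0->2,2=3] -> levels [6 8 8 7]
Step 5: flows [1->0,2->0,2->3] -> levels [8 7 6 8]
Step 6: flows [0->1,0->2,3->2] -> levels [6 8 8 7]
  -> period-2 cycle: step 6 state = step 4 state; never stabilizes
  -> state at step 30: (30-4) mod 2 = 0, same as step 4 -> [6 8 8 7]

Answer: 6 8 8 7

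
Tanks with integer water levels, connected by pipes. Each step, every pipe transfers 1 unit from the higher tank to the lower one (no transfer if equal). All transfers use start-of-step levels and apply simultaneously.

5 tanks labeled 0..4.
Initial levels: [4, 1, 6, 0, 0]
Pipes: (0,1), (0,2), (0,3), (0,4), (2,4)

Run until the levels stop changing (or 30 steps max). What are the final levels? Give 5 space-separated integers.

Step 1: flows [0->1,2->0,0->3,0->4,2->4] -> levels [2 2 4 1 2]
Step 2: flows [0=1,2->0,0->3,0=4,2->4] -> levels [2 2 2 2 3]
Step 3: flows [0=1,0=2,0=3,4->0,4->2] -> levels [3 2 3 2 1]
Step 4: flows [0->1,0=2,0->3,0->4,2->4] -> levels [0 3 2 3 3]
Step 5: flows [1->0,2->0,3->0,4->0,4->2] -> levels [4 2 2 2 1]
Step 6: flows [0->1,0->2,0->3,0->4,2->4] -> levels [0 3 2 3 3]
  -> period-2 cycle: step 6 state = step 4 state; never stabilizes
  -> state at step 30: (30-4) mod 2 = 0, same as step 4 -> [0 3 2 3 3]

Answer: 0 3 2 3 3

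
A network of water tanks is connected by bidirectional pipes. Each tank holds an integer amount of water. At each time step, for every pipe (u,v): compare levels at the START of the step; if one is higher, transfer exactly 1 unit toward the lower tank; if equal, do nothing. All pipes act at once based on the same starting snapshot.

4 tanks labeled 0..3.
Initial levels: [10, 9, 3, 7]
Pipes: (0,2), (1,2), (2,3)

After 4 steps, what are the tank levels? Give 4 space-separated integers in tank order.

Answer: 7 7 9 6

Derivation:
Step 1: flows [0->2,1->2,3->2] -> levels [9 8 6 6]
Step 2: flows [0->2,1->2,2=3] -> levels [8 7 8 6]
Step 3: flows [0=2,2->1,2->3] -> levels [8 8 6 7]
Step 4: flows [0->2,1->2,3->2] -> levels [7 7 9 6]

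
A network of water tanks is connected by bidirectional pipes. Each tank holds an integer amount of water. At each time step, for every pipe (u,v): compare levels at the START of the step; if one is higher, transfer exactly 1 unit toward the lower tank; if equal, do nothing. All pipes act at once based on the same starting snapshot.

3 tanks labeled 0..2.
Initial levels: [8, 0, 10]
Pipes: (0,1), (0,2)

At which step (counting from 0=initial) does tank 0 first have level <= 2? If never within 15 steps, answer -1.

Answer: -1

Derivation:
Step 1: flows [0->1,2->0] -> levels [8 1 9]
Step 2: flows [0->1,2->0] -> levels [8 2 8]
Step 3: flows [0->1,0=2] -> levels [7 3 8]
Step 4: flows [0->1,2->0] -> levels [7 4 7]
Step 5: flows [0->1,0=2] -> levels [6 5 7]
Step 6: flows [0->1,2->0] -> levels [6 6 6]
Step 7: flows [0=1,0=2] -> levels [6 6 6]
  -> stable; tank 0 stays at 6 > 2
Tank 0 never reaches <=2 within 15 steps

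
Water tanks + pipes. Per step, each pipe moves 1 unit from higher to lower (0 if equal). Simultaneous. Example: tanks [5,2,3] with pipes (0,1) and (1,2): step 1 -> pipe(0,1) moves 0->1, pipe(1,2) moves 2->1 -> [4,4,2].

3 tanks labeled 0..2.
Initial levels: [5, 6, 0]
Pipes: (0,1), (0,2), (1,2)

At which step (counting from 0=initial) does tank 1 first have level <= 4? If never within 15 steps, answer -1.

Step 1: flows [1->0,0->2,1->2] -> levels [5 4 2]
Tank 1 first reaches <=4 at step 1

Answer: 1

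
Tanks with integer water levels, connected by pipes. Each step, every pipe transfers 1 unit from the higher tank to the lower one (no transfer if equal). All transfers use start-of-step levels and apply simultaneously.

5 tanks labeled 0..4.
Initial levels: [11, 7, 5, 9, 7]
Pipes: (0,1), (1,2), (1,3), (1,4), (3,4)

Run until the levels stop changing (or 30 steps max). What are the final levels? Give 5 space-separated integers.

Step 1: flows [0->1,1->2,3->1,1=4,3->4] -> levels [10 8 6 7 8]
Step 2: flows [0->1,1->2,1->3,1=4,4->3] -> levels [9 7 7 9 7]
Step 3: flows [0->1,1=2,3->1,1=4,3->4] -> levels [8 9 7 7 8]
Step 4: flows [1->0,1->2,1->3,1->4,4->3] -> levels [9 5 8 9 8]
Step 5: flows [0->1,2->1,3->1,4->1,3->4] -> levels [8 9 7 7 8]
  -> period-2 cycle: step 5 state = step 3 state; never stabilizes
  -> state at step 30: (30-3) mod 2 = 1, same as step 4 -> [9 5 8 9 8]

Answer: 9 5 8 9 8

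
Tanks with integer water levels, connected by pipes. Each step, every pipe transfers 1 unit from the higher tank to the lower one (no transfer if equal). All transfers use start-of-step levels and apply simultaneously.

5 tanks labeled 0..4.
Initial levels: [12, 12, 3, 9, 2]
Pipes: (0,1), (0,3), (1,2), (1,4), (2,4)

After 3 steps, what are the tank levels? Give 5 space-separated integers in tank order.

Step 1: flows [0=1,0->3,1->2,1->4,2->4] -> levels [11 10 3 10 4]
Step 2: flows [0->1,0->3,1->2,1->4,4->2] -> levels [9 9 5 11 4]
Step 3: flows [0=1,3->0,1->2,1->4,2->4] -> levels [10 7 5 10 6]

Answer: 10 7 5 10 6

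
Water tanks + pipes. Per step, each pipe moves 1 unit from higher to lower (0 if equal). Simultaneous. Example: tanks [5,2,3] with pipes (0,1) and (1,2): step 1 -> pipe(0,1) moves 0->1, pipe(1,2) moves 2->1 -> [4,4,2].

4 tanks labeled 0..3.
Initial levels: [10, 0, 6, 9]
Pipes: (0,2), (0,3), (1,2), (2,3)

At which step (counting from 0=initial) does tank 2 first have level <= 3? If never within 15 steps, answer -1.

Step 1: flows [0->2,0->3,2->1,3->2] -> levels [8 1 7 9]
Step 2: flows [0->2,3->0,2->1,3->2] -> levels [8 2 8 7]
Step 3: flows [0=2,0->3,2->1,2->3] -> levels [7 3 6 9]
Step 4: flows [0->2,3->0,2->1,3->2] -> levels [7 4 7 7]
Step 5: flows [0=2,0=3,2->1,2=3] -> levels [7 5 6 7]
Step 6: flows [0->2,0=3,2->1,3->2] -> levels [6 6 7 6]
Step 7: flows [2->0,0=3,2->1,2->3] -> levels [7 7 4 7]
Step 8: flows [0->2,0=3,1->2,3->2] -> levels [6 6 7 6]
  -> period-2 cycle (repeats step 6); tank 2 never drops to <=3
Tank 2 never reaches <=3 within 15 steps

Answer: -1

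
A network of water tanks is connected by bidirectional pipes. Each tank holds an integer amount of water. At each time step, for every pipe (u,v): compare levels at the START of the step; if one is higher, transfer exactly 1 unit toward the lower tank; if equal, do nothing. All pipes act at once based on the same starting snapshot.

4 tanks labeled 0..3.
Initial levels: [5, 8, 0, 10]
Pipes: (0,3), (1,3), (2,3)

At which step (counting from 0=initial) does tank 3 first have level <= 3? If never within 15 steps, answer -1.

Step 1: flows [3->0,3->1,3->2] -> levels [6 9 1 7]
Step 2: flows [3->0,1->3,3->2] -> levels [7 8 2 6]
Step 3: flows [0->3,1->3,3->2] -> levels [6 7 3 7]
Step 4: flows [3->0,1=3,3->2] -> levels [7 7 4 5]
Step 5: flows [0->3,1->3,3->2] -> levels [6 6 5 6]
Step 6: flows [0=3,1=3,3->2] -> levels [6 6 6 5]
Step 7: flows [0->3,1->3,2->3] -> levels [5 5 5 8]
Step 8: flows [3->0,3->1,3->2] -> levels [6 6 6 5]
  -> period-2 cycle (repeats step 6); tank 3 never drops to <=3
Tank 3 never reaches <=3 within 15 steps

Answer: -1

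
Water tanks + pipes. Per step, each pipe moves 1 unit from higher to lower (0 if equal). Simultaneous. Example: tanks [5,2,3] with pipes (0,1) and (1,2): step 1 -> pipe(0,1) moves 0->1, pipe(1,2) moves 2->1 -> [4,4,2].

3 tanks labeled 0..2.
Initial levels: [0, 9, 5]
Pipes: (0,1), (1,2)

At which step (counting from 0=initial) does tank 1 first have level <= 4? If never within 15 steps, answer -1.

Answer: 5

Derivation:
Step 1: flows [1->0,1->2] -> levels [1 7 6]
Step 2: flows [1->0,1->2] -> levels [2 5 7]
Step 3: flows [1->0,2->1] -> levels [3 5 6]
Step 4: flows [1->0,2->1] -> levels [4 5 5]
Step 5: flows [1->0,1=2] -> levels [5 4 5]
Tank 1 first reaches <=4 at step 5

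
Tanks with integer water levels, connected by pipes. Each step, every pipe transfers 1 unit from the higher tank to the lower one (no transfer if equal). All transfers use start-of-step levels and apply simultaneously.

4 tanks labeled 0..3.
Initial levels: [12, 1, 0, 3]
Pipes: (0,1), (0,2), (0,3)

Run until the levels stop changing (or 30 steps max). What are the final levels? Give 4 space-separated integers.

Answer: 6 3 3 4

Derivation:
Step 1: flows [0->1,0->2,0->3] -> levels [9 2 1 4]
Step 2: flows [0->1,0->2,0->3] -> levels [6 3 2 5]
Step 3: flows [0->1,0->2,0->3] -> levels [3 4 3 6]
Step 4: flows [1->0,0=2,3->0] -> levels [5 3 3 5]
Step 5: flows [0->1,0->2,0=3] -> levels [3 4 4 5]
Step 6: flows [1->0,2->0,3->0] -> levels [6 3 3 4]
Step 7: flows [0->1,0->2,0->3] -> levels [3 4 4 5]
  -> period-2 cycle: step 7 state = step 5 state; never stabilizes
  -> state at step 30: (30-5) mod 2 = 1, same as step 6 -> [6 3 3 4]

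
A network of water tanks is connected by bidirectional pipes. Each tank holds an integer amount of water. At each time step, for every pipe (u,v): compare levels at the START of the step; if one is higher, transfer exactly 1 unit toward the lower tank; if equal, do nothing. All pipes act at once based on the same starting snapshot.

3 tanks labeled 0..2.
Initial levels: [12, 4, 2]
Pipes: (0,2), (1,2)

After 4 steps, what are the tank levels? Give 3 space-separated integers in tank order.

Step 1: flows [0->2,1->2] -> levels [11 3 4]
Step 2: flows [0->2,2->1] -> levels [10 4 4]
Step 3: flows [0->2,1=2] -> levels [9 4 5]
Step 4: flows [0->2,2->1] -> levels [8 5 5]

Answer: 8 5 5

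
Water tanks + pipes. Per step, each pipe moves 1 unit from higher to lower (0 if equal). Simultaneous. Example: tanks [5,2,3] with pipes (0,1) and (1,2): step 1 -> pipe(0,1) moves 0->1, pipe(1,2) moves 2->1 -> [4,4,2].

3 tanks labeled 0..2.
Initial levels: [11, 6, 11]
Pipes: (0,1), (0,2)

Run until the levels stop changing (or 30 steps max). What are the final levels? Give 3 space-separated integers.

Answer: 10 9 9

Derivation:
Step 1: flows [0->1,0=2] -> levels [10 7 11]
Step 2: flows [0->1,2->0] -> levels [10 8 10]
Step 3: flows [0->1,0=2] -> levels [9 9 10]
Step 4: flows [0=1,2->0] -> levels [10 9 9]
Step 5: flows [0->1,0->2] -> levels [8 10 10]
Step 6: flows [1->0,2->0] -> levels [10 9 9]
  -> period-2 cycle: step 6 state = step 4 state; never stabilizes
  -> state at step 30: (30-4) mod 2 = 0, same as step 4 -> [10 9 9]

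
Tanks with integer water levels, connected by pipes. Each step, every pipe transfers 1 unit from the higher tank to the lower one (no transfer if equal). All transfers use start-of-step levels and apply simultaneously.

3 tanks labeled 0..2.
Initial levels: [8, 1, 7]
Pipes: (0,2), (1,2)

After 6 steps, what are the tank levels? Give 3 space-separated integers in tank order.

Answer: 6 6 4

Derivation:
Step 1: flows [0->2,2->1] -> levels [7 2 7]
Step 2: flows [0=2,2->1] -> levels [7 3 6]
Step 3: flows [0->2,2->1] -> levels [6 4 6]
Step 4: flows [0=2,2->1] -> levels [6 5 5]
Step 5: flows [0->2,1=2] -> levels [5 5 6]
Step 6: flows [2->0,2->1] -> levels [6 6 4]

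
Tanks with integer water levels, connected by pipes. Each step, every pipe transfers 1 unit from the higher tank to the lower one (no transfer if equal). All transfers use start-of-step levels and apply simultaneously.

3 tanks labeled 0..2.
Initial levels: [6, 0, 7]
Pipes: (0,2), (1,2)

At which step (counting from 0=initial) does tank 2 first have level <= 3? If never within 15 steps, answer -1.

Step 1: flows [2->0,2->1] -> levels [7 1 5]
Step 2: flows [0->2,2->1] -> levels [6 2 5]
Step 3: flows [0->2,2->1] -> levels [5 3 5]
Step 4: flows [0=2,2->1] -> levels [5 4 4]
Step 5: flows [0->2,1=2] -> levels [4 4 5]
Step 6: flows [2->0,2->1] -> levels [5 5 3]
Tank 2 first reaches <=3 at step 6

Answer: 6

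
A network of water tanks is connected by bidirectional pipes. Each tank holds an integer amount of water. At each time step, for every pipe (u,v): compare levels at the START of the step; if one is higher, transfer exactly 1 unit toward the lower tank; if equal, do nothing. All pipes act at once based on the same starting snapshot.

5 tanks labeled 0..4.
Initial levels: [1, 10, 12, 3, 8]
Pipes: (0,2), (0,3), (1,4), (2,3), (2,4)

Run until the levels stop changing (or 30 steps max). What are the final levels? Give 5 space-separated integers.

Answer: 7 7 5 7 8

Derivation:
Step 1: flows [2->0,3->0,1->4,2->3,2->4] -> levels [3 9 9 3 10]
Step 2: flows [2->0,0=3,4->1,2->3,4->2] -> levels [4 10 8 4 8]
Step 3: flows [2->0,0=3,1->4,2->3,2=4] -> levels [5 9 6 5 9]
Step 4: flows [2->0,0=3,1=4,2->3,4->2] -> levels [6 9 5 6 8]
Step 5: flows [0->2,0=3,1->4,3->2,4->2] -> levels [5 8 8 5 8]
Step 6: flows [2->0,0=3,1=4,2->3,2=4] -> levels [6 8 6 6 8]
Step 7: flows [0=2,0=3,1=4,2=3,4->2] -> levels [6 8 7 6 7]
Step 8: flows [2->0,0=3,1->4,2->3,2=4] -> levels [7 7 5 7 8]
Step 9: flows [0->2,0=3,4->1,3->2,4->2] -> levels [6 8 8 6 6]
Step 10: flows [2->0,0=3,1->4,2->3,2->4] -> levels [7 7 5 7 8]
  -> period-2 cycle: step 10 state = step 8 state; never stabilizes
  -> state at step 30: (30-8) mod 2 = 0, same as step 8 -> [7 7 5 7 8]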